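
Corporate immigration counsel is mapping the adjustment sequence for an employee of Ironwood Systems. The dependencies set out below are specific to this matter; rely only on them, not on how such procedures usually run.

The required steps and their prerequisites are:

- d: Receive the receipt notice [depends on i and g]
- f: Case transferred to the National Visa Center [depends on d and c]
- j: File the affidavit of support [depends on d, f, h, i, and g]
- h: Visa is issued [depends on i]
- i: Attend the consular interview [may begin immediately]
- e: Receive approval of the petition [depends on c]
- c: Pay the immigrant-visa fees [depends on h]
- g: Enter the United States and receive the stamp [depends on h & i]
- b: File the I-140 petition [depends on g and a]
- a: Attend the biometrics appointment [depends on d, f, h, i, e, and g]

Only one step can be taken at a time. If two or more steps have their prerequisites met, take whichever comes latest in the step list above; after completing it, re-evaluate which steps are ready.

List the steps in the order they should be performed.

i h g c e d f a b j

i is the only step with nothing outstanding, so it goes first.
h needed i, now all done → h.
Ready: g and c. g is listed later → g.
Ready: c and d. c is listed later → c.
e and d are both available; e is listed later → e.
d needed g and i, now all done → d.
f is the only step now ready → f.
Now a and j have their prerequisites met. a is listed later, so a next.
Ready: b and j. b is listed later → b.
Next only j has its prerequisites met → j.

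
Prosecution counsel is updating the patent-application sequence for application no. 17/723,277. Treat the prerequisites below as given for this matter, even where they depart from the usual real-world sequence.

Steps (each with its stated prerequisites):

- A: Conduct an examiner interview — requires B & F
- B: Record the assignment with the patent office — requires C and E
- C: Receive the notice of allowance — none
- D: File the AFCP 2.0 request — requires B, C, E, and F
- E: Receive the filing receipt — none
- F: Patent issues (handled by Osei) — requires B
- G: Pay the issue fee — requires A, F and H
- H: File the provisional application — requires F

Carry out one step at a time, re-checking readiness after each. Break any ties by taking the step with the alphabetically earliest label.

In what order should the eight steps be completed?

C and E have no prerequisites; C has the earlier label, so C is first.
Next only E has its prerequisites met → E.
B is the only step now ready → B.
F needed B, now all done → F.
Now A, D and H have their prerequisites met. A has the earlier label, so A next.
D and H are both available; D has the earlier label → D.
H is the only step now ready → H.
G needed A, F and H, now all done → G.

C → E → B → F → A → D → H → G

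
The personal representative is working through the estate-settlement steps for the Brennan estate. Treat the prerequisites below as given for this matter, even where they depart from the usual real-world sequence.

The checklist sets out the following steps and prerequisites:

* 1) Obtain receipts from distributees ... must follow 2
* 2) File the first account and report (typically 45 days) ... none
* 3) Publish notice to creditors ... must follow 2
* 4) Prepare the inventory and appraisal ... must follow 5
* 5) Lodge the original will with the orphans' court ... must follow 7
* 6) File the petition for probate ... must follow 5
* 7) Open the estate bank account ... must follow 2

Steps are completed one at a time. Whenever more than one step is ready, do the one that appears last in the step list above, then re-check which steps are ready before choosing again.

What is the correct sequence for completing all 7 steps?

2 is the only step with nothing outstanding, so it goes first.
Ready: 7, 3 and 1. 7 is listed later → 7.
5 now also ready, so the ready set is {5, 3, 1}; 5 is listed later → 5.
Ready: 6, 4, 3 and 1. 6 is listed later → 6.
4, 3 and 1 are all available; 4 is listed later → 4.
3 and 1 are both available; 3 is listed later → 3.
1 needed 2, now all done → 1.

2 → 7 → 5 → 6 → 4 → 3 → 1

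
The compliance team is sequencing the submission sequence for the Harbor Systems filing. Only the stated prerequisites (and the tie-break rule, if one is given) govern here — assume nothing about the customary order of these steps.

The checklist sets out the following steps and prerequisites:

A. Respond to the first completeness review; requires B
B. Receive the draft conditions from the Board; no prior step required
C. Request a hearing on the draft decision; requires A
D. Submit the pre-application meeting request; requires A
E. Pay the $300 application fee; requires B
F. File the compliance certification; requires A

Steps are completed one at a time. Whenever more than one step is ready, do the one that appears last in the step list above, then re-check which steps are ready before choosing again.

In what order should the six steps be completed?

B E A F D C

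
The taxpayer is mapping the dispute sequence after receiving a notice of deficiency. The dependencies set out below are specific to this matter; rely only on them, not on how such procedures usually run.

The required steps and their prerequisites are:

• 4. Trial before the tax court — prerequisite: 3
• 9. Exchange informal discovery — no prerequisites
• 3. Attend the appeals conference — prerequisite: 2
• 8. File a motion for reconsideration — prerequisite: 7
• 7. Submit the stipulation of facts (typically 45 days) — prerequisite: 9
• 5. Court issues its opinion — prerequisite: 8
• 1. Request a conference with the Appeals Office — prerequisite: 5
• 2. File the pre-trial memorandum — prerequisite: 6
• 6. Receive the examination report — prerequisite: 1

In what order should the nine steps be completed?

9 is the only step with nothing outstanding, so it goes first.
7 is the only step now ready → 7.
Next only 8 has its prerequisites met → 8.
That leaves 5 as the only ready step → 5.
1 needed 5, now all done → 1.
6 needed 1, now all done → 6.
Next only 2 has its prerequisites met → 2.
That leaves 3 as the only ready step → 3.
4 needed 3, now all done → 4.

9, 7, 8, 5, 1, 6, 2, 3, 4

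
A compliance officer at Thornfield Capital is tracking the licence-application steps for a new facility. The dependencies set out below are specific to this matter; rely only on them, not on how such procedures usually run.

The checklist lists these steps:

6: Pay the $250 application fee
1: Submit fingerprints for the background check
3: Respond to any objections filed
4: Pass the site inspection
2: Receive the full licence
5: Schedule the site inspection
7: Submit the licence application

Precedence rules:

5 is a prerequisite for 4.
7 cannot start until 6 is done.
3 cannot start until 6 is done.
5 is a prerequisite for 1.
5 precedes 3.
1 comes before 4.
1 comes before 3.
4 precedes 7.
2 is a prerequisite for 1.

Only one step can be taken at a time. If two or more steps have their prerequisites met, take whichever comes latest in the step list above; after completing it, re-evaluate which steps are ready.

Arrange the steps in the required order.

5 2 1 4 6 7 3

5, 2 and 6 have no prerequisites; 5 is listed later, so 5 is first.
Now 2 and 6 have their prerequisites met. 2 is listed later, so 2 next.
Ready: 1 and 6. 1 is listed later → 1.
Ready: 4 and 6. 4 is listed later → 4.
Next only 6 has its prerequisites met → 6.
Ready: 7 and 3. 7 is listed later → 7.
That leaves 3 as the only ready step → 3.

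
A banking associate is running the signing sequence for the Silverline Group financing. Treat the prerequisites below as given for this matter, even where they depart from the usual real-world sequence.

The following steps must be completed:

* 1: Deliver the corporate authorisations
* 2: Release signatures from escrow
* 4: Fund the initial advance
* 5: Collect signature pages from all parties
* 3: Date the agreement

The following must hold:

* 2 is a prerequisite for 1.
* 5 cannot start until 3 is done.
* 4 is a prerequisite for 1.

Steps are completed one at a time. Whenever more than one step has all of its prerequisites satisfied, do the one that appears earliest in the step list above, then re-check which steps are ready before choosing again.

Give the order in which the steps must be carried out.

Nothing is required for 2, 4 and 3. 2 is listed earlier → 2 first.
Ready: 4 and 3. 4 is listed earlier → 4.
1 now also ready, so the ready set is {1, 3}; 1 is listed earlier → 1.
That leaves 3 as the only ready step → 3.
That leaves 5 as the only ready step → 5.

2 → 4 → 1 → 3 → 5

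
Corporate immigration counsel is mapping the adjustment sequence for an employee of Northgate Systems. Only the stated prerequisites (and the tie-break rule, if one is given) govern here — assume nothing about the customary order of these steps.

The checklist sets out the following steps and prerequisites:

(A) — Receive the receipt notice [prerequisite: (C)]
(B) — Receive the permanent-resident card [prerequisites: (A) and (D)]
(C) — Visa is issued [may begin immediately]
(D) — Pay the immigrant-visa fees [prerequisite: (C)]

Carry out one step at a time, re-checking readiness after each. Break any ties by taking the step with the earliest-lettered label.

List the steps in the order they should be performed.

(C) is the only step with nothing outstanding, so it goes first.
Now (A) and (D) have their prerequisites met. (A) has the earlier label, so (A) next.
(D) needed (C), now all done → (D).
(B) needed (A) and (D), now all done → (B).

(C), (A), (D), (B)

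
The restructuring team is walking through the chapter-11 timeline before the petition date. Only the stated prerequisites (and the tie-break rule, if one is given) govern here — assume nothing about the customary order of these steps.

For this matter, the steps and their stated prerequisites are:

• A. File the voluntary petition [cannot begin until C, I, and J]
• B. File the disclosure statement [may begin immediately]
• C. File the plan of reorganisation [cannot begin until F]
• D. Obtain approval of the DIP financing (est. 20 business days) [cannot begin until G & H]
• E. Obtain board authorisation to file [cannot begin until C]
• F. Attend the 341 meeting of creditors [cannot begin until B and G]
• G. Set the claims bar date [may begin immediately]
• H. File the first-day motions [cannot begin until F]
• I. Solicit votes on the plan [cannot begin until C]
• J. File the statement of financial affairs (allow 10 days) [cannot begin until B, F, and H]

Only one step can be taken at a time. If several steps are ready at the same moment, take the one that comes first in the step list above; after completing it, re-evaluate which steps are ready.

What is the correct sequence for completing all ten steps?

B, G, F, C, E, H, D, I, J, A

B and G have no prerequisites; B is listed earlier, so B is first.
That leaves G as the only ready step → G.
F needed B and G, now all done → F.
C and H are both available; C is listed earlier → C.
E and I now also ready, so the ready set is {E, H, I}; E is listed earlier → E.
Ready: H and I. H is listed earlier → H.
Now D, I and J have their prerequisites met. D is listed earlier, so D next.
Now I and J have their prerequisites met. I is listed earlier, so I next.
J is the only step now ready → J.
A needed C, I and J, now all done → A.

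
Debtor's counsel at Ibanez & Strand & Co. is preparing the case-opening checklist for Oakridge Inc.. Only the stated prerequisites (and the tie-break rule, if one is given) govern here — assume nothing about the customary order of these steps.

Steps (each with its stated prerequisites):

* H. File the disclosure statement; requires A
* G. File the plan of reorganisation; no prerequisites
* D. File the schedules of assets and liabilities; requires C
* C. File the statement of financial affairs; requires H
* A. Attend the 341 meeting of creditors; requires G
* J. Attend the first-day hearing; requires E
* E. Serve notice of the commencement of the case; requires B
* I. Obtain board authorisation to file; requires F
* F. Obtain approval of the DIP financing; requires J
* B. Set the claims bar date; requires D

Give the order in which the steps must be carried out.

G, A, H, C, D, B, E, J, F, I

Only G has no prerequisites, so it is first.
That leaves A as the only ready step → A.
H needed A, now all done → H.
C needed H, now all done → C.
D is the only step now ready → D.
B needed D, now all done → B.
Next only E has its prerequisites met → E.
That leaves J as the only ready step → J.
That leaves F as the only ready step → F.
That leaves I as the only ready step → I.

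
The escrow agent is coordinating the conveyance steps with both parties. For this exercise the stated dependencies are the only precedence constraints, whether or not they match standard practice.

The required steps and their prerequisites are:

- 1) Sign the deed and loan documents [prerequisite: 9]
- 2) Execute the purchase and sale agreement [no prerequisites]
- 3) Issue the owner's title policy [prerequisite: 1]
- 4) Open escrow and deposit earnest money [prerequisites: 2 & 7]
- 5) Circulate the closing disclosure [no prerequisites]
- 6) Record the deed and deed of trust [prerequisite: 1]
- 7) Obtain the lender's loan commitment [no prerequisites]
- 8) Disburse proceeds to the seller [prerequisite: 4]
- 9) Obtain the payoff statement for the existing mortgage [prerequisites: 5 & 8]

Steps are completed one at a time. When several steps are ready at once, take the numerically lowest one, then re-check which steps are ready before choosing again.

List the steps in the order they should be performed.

2, 5 and 7 have no prerequisites; 2 has the earlier label, so 2 is first.
Now 5 and 7 have their prerequisites met. 5 has the earlier label, so 5 next.
That leaves 7 as the only ready step → 7.
4 needed 2 and 7, now all done → 4.
That leaves 8 as the only ready step → 8.
Next only 9 has its prerequisites met → 9.
1 is the only step now ready → 1.
3 and 6 are both available; 3 has the earlier label → 3.
Next only 6 has its prerequisites met → 6.

2 5 7 4 8 9 1 3 6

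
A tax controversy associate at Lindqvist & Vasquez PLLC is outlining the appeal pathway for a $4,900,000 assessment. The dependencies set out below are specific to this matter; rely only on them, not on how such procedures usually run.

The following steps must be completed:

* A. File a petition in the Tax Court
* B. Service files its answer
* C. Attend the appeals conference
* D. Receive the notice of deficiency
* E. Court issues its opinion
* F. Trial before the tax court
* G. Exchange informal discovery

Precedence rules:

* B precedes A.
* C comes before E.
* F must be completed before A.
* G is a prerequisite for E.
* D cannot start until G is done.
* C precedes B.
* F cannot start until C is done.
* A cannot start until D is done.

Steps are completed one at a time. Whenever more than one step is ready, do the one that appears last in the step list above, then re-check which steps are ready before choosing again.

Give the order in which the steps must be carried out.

G → D → C → F → E → B → A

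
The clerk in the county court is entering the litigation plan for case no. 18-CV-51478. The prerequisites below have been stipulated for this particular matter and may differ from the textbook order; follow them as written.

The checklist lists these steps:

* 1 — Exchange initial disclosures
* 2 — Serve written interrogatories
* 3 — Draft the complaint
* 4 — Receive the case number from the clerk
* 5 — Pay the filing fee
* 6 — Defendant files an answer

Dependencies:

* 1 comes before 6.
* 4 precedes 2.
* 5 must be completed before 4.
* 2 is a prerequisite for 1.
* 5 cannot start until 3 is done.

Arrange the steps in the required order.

3, 5, 4, 2, 1, 6

3 is the only step with nothing outstanding, so it goes first.
Next only 5 has its prerequisites met → 5.
4 needed 5, now all done → 4.
2 needed 4, now all done → 2.
1 needed 2, now all done → 1.
6 needed 1, now all done → 6.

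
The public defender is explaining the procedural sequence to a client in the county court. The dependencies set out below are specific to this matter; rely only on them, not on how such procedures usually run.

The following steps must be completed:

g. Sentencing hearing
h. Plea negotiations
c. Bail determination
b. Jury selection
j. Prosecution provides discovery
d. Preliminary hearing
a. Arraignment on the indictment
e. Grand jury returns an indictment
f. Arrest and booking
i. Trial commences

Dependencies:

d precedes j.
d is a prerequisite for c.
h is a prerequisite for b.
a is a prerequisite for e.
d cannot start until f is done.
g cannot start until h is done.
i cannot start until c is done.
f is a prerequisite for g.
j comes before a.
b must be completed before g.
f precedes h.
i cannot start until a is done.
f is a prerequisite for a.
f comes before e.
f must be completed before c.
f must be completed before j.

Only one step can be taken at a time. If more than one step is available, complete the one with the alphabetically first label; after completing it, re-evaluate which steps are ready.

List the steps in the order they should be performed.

f d c h b g j a e i

f has no prerequisites → f first.
Now d and h have their prerequisites met. d has the earlier label, so d next.
c and j now also ready, so the ready set is {c, h, j}; c has the earlier label → c.
Now h and j have their prerequisites met. h has the earlier label, so h next.
b now also ready, so the ready set is {b, j}; b has the earlier label → b.
Now g and j have their prerequisites met. g has the earlier label, so g next.
That leaves j as the only ready step → j.
Next only a has its prerequisites met → a.
Now e and i have their prerequisites met. e has the earlier label, so e next.
Next only i has its prerequisites met → i.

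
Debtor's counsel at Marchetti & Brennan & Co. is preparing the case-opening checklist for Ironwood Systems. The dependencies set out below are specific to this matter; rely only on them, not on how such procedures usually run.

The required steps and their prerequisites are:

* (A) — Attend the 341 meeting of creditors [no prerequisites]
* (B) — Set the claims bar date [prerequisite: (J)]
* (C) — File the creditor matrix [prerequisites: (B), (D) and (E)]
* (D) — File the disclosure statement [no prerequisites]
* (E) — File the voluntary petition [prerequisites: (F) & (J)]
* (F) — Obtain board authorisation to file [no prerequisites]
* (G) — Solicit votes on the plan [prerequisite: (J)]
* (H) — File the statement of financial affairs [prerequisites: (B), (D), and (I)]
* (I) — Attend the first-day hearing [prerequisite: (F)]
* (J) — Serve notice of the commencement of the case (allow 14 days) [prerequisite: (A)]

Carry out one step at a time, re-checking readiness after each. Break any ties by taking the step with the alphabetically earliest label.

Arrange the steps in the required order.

Nothing is required for (A), (D) and (F). (A) has the earlier label → (A) first.
(J) now also ready, so the ready set is {(D), (F), (J)}; (D) has the earlier label → (D).
(F) and (J) are both available; (F) has the earlier label → (F).
Now (I) and (J) have their prerequisites met. (I) has the earlier label, so (I) next.
(J) is the only step now ready → (J).
(B), (E) and (G) are all available; (B) has the earlier label → (B).
(H) now also ready, so the ready set is {(E), (G), (H)}; (E) has the earlier label → (E).
(C) now also ready, so the ready set is {(C), (G), (H)}; (C) has the earlier label → (C).
Now (G) and (H) have their prerequisites met. (G) has the earlier label, so (G) next.
(H) is the only step now ready → (H).

(A) → (D) → (F) → (I) → (J) → (B) → (E) → (C) → (G) → (H)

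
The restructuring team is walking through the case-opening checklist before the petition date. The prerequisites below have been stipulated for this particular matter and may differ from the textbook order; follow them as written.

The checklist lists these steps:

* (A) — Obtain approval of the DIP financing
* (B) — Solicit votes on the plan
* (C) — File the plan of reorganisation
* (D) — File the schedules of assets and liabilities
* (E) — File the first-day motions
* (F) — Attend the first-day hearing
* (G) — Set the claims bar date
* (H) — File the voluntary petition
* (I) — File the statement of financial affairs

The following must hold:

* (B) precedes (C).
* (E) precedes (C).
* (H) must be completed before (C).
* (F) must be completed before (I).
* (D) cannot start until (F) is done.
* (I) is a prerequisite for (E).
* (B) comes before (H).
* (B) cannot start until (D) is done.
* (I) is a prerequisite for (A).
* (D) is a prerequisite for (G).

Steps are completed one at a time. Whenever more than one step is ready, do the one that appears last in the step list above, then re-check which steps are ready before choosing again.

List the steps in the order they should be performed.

(F), (I), (E), (D), (G), (B), (H), (C), (A)

(F) has no prerequisites → (F) first.
(I) and (D) are both available; (I) is listed later → (I).
(E) and (A) now also ready, so the ready set is {(E), (D), (A)}; (E) is listed later → (E).
Ready: (D) and (A). (D) is listed later → (D).
Ready: (G), (B) and (A). (G) is listed later → (G).
Now (B) and (A) have their prerequisites met. (B) is listed later, so (B) next.
Now (H) and (A) have their prerequisites met. (H) is listed later, so (H) next.
(C) and (A) are both available; (C) is listed later → (C).
Next only (A) has its prerequisites met → (A).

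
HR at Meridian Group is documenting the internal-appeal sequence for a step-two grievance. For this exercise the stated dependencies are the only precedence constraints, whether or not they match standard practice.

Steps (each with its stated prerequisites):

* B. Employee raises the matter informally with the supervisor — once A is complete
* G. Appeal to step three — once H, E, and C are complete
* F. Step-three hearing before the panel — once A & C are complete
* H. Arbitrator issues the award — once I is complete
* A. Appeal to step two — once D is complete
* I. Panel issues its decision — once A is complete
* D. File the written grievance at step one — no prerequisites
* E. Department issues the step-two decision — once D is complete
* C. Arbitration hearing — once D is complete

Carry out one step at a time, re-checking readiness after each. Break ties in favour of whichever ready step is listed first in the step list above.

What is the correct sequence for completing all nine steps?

D → A → B → I → H → E → C → G → F

Only D has no prerequisites, so it is first.
Ready: A, E and C. A is listed earlier → A.
Now B, I, E and C have their prerequisites met. B is listed earlier, so B next.
Now I, E and C have their prerequisites met. I is listed earlier, so I next.
H, E and C are all available; H is listed earlier → H.
E and C are both available; E is listed earlier → E.
That leaves C as the only ready step → C.
Ready: G and F. G is listed earlier → G.
F is the only step now ready → F.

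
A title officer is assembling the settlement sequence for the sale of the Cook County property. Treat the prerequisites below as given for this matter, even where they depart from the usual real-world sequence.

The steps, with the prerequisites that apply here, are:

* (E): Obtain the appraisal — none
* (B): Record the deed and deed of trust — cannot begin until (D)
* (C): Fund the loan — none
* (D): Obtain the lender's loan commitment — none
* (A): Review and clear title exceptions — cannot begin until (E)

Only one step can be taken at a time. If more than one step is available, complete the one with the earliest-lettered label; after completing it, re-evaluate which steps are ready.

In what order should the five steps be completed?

Nothing is required for (C), (D) and (E). (C) has the earlier label → (C) first.
Now (D) and (E) have their prerequisites met. (D) has the earlier label, so (D) next.
Ready: (B) and (E). (B) has the earlier label → (B).
(E) is the only step now ready → (E).
Next only (A) has its prerequisites met → (A).

(C) → (D) → (B) → (E) → (A)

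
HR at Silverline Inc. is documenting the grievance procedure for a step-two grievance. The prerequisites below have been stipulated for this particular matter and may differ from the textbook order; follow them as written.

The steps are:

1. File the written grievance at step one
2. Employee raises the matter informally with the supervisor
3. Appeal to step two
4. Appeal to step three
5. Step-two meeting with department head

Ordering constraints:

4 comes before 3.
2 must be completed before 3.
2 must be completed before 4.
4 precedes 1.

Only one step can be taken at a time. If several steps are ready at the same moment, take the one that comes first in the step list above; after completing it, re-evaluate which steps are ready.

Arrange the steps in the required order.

2 and 5 have no prerequisites; 2 is listed earlier, so 2 is first.
4 and 5 are both available; 4 is listed earlier → 4.
1, 3 and 5 are all available; 1 is listed earlier → 1.
Now 3 and 5 have their prerequisites met. 3 is listed earlier, so 3 next.
5 is the only step now ready → 5.

2 → 4 → 1 → 3 → 5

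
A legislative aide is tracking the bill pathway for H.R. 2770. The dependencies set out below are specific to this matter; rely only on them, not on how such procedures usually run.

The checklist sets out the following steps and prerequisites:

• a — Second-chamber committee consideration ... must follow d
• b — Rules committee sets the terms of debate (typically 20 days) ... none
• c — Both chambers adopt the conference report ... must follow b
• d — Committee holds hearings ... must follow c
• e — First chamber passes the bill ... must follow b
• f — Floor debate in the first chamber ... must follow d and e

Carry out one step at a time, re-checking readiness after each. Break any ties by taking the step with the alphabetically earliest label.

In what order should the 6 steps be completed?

b c d a e f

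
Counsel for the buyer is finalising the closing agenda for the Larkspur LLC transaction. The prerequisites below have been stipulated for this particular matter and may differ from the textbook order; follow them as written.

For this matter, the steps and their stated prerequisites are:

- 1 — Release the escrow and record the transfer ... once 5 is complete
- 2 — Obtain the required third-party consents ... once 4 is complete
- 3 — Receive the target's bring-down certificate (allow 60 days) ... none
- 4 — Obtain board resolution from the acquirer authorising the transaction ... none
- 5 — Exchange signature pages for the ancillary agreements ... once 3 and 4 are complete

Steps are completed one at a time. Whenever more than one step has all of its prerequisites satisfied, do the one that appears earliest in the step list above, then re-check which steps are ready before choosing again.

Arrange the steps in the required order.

3 → 4 → 2 → 5 → 1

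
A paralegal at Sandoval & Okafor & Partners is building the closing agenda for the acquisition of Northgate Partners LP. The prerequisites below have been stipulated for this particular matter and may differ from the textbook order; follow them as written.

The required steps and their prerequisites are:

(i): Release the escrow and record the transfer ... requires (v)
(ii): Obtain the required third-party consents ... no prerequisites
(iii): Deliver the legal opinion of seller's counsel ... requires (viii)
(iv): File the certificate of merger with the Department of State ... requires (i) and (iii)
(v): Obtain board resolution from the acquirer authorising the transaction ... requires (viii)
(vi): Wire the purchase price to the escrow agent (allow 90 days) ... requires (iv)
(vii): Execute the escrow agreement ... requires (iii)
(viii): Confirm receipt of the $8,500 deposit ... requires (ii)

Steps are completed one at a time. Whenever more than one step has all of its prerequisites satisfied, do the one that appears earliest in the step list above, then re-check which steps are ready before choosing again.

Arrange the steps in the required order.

(ii) → (viii) → (iii) → (v) → (i) → (iv) → (vi) → (vii)

(ii) is the only step with nothing outstanding, so it goes first.
(viii) needed (ii), now all done → (viii).
Ready: (iii) and (v). (iii) is listed earlier → (iii).
(vii) now also ready, so the ready set is {(v), (vii)}; (v) is listed earlier → (v).
Now (i) and (vii) have their prerequisites met. (i) is listed earlier, so (i) next.
(iv) and (vii) are both available; (iv) is listed earlier → (iv).
Ready: (vi) and (vii). (vi) is listed earlier → (vi).
(vii) needed (iii), now all done → (vii).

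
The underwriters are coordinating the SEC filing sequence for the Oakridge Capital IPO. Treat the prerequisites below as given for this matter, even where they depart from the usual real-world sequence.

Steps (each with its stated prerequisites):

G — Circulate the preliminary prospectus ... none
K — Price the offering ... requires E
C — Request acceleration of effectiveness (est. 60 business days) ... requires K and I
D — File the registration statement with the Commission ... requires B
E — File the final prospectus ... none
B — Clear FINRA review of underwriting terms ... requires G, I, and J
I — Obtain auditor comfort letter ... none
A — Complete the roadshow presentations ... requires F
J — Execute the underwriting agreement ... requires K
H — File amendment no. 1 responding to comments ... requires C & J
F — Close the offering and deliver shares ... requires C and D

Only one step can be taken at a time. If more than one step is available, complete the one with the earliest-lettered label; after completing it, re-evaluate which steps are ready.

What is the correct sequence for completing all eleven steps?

Nothing is required for E, G and I. E has the earlier label → E first.
Now G, I and K have their prerequisites met. G has the earlier label, so G next.
I and K are both available; I has the earlier label → I.
Next only K has its prerequisites met → K.
C and J are both available; C has the earlier label → C.
J needed K, now all done → J.
Now B and H have their prerequisites met. B has the earlier label, so B next.
D now also ready, so the ready set is {D, H}; D has the earlier label → D.
F and H are both available; F has the earlier label → F.
A now also ready, so the ready set is {A, H}; A has the earlier label → A.
H needed C and J, now all done → H.

E, G, I, K, C, J, B, D, F, A, H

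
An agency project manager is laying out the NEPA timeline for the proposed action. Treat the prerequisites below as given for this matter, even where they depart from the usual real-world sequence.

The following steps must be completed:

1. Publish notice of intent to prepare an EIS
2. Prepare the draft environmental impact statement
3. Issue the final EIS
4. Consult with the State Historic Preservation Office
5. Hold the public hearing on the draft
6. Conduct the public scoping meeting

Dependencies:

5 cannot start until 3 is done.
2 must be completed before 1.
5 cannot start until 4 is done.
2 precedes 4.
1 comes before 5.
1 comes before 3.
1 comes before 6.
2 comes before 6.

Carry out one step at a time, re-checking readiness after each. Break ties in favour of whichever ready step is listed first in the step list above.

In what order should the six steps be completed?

2 → 1 → 3 → 4 → 5 → 6

Only 2 has no prerequisites, so it is first.
1 and 4 are both available; 1 is listed earlier → 1.
Now 3, 4 and 6 have their prerequisites met. 3 is listed earlier, so 3 next.
4 and 6 are both available; 4 is listed earlier → 4.
Ready: 5 and 6. 5 is listed earlier → 5.
6 needed 1 and 2, now all done → 6.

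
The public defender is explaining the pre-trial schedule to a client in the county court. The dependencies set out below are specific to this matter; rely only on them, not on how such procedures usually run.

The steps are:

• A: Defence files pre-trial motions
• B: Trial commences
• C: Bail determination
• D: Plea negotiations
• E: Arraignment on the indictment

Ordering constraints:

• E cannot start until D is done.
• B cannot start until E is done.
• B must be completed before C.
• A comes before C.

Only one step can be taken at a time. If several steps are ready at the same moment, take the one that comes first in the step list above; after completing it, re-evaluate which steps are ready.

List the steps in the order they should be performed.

A and D have no prerequisites; A is listed earlier, so A is first.
That leaves D as the only ready step → D.
E is the only step now ready → E.
B needed E, now all done → B.
Next only C has its prerequisites met → C.

A → D → E → B → C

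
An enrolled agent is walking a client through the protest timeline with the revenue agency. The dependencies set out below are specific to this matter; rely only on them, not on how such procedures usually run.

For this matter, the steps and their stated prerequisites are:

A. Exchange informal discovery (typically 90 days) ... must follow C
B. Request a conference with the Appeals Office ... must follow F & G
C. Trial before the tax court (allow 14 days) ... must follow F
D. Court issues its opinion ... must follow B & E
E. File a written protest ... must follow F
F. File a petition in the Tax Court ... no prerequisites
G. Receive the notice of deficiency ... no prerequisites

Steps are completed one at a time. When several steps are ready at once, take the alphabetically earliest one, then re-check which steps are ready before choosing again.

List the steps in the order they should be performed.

F → C → A → E → G → B → D

F and G have no prerequisites; F has the earlier label, so F is first.
C and E now also ready, so the ready set is {C, E, G}; C has the earlier label → C.
Now A, E and G have their prerequisites met. A has the earlier label, so A next.
E and G are both available; E has the earlier label → E.
Next only G has its prerequisites met → G.
That leaves B as the only ready step → B.
That leaves D as the only ready step → D.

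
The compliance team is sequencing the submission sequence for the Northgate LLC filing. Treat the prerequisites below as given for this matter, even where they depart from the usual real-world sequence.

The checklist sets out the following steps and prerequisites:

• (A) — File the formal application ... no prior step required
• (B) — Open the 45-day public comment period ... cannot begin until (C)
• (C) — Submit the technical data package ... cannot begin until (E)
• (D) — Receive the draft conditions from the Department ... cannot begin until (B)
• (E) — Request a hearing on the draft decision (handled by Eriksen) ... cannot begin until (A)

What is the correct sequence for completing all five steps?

(A) has no prerequisites → (A) first.
That leaves (E) as the only ready step → (E).
(C) needed (E), now all done → (C).
(B) needed (C), now all done → (B).
Next only (D) has its prerequisites met → (D).

(A) (E) (C) (B) (D)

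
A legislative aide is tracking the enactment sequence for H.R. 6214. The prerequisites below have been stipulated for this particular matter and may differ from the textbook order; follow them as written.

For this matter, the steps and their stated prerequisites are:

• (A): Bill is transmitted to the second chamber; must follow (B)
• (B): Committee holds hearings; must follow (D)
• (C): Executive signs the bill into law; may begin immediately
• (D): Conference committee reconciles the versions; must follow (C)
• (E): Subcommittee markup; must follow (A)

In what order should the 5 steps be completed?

Only (C) has no prerequisites, so it is first.
Next only (D) has its prerequisites met → (D).
(B) needed (D), now all done → (B).
(A) needed (B), now all done → (A).
(E) needed (A), now all done → (E).

(C) → (D) → (B) → (A) → (E)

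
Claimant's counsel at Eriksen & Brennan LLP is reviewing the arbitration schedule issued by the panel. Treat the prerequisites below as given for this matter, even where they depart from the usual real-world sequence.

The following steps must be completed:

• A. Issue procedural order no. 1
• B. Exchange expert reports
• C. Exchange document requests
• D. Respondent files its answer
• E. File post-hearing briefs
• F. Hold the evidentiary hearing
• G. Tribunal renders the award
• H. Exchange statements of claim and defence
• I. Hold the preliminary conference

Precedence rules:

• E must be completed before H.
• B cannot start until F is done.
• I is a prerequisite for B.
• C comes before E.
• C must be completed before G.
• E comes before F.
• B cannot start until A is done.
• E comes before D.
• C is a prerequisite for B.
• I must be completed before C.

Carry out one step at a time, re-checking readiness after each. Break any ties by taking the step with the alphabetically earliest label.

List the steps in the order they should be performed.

A I C E D F B G H

A and I have no prerequisites; A has the earlier label, so A is first.
That leaves I as the only ready step → I.
C needed I, now all done → C.
Now E and G have their prerequisites met. E has the earlier label, so E next.
Now D, F, G and H have their prerequisites met. D has the earlier label, so D next.
Now F, G and H have their prerequisites met. F has the earlier label, so F next.
Ready: B, G and H. B has the earlier label → B.
G and H are both available; G has the earlier label → G.
That leaves H as the only ready step → H.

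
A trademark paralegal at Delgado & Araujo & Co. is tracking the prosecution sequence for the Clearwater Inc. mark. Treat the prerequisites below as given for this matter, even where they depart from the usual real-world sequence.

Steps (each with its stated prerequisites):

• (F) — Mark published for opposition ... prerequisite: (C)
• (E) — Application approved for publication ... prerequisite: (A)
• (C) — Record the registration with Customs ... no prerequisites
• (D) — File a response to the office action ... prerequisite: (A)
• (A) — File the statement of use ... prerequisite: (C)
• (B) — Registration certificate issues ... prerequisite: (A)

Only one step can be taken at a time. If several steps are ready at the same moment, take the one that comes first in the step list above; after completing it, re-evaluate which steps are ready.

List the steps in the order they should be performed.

(C) has no prerequisites → (C) first.
(F) and (A) are both available; (F) is listed earlier → (F).
Next only (A) has its prerequisites met → (A).
Ready: (E), (D) and (B). (E) is listed earlier → (E).
(D) and (B) are both available; (D) is listed earlier → (D).
That leaves (B) as the only ready step → (B).

(C), (F), (A), (E), (D), (B)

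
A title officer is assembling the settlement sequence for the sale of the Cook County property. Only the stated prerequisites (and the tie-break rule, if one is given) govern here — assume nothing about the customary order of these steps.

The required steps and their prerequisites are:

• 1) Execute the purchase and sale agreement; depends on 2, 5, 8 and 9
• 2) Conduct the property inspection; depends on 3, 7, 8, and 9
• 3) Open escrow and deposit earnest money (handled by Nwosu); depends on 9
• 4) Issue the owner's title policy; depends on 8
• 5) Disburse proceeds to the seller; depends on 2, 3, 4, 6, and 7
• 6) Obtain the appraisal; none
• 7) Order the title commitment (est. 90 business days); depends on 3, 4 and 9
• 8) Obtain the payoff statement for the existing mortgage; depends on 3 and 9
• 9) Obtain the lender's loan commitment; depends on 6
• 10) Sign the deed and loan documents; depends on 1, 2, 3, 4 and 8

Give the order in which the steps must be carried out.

6 has no prerequisites → 6 first.
9 needed 6, now all done → 9.
3 is the only step now ready → 3.
8 needed 3 and 9, now all done → 8.
4 needed 8, now all done → 4.
7 needed 3, 4 and 9, now all done → 7.
2 needed 3, 7, 8 and 9, now all done → 2.
5 needed 2, 3, 4, 6 and 7, now all done → 5.
That leaves 1 as the only ready step → 1.
Next only 10 has its prerequisites met → 10.

6, 9, 3, 8, 4, 7, 2, 5, 1, 10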